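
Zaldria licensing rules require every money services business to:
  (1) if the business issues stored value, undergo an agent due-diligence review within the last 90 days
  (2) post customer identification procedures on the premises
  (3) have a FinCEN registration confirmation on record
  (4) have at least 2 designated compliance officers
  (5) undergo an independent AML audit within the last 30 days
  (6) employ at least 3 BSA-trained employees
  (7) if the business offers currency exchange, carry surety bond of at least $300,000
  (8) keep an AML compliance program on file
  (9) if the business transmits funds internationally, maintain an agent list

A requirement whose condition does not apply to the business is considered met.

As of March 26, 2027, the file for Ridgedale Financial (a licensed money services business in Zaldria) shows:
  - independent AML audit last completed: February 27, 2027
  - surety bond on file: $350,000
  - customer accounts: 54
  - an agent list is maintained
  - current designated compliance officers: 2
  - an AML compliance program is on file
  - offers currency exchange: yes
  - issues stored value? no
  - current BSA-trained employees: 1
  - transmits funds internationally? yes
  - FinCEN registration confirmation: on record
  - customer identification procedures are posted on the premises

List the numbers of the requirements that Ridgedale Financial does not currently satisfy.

1. condition 'issues stored value' does not hold → requirement n/a → met
2. customer identification procedures present → met
3. FinCEN registration confirmation present → met
4. designated compliance officers 2 ≥ 2 → met
5. independent AML audit 27 days ago vs limit 30 → met
6. BSA-trained employees 1 < 3 → not met
7. condition 'offers currency exchange' holds; surety bond $350,000 ≥ $300,000 → met
8. AML compliance program present → met
9. condition 'transmits funds internationally' holds; agent list present → met
Not met: 6

6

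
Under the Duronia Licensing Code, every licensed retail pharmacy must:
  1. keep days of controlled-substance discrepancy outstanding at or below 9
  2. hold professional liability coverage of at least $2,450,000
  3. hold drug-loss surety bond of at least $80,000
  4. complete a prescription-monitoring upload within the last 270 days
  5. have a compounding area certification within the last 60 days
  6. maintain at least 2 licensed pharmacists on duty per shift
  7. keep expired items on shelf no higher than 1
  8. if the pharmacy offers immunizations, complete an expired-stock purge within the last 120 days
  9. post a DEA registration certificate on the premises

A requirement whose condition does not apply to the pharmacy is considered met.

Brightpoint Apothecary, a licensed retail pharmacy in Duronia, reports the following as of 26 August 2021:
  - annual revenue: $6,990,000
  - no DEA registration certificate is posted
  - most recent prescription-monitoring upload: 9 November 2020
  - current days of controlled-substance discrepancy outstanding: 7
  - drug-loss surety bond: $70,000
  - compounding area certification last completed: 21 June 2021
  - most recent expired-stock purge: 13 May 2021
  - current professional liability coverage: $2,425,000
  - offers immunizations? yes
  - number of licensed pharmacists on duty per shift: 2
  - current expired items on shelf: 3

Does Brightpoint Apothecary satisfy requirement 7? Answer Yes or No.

7. expired items on shelf 3 > 1 → not met

No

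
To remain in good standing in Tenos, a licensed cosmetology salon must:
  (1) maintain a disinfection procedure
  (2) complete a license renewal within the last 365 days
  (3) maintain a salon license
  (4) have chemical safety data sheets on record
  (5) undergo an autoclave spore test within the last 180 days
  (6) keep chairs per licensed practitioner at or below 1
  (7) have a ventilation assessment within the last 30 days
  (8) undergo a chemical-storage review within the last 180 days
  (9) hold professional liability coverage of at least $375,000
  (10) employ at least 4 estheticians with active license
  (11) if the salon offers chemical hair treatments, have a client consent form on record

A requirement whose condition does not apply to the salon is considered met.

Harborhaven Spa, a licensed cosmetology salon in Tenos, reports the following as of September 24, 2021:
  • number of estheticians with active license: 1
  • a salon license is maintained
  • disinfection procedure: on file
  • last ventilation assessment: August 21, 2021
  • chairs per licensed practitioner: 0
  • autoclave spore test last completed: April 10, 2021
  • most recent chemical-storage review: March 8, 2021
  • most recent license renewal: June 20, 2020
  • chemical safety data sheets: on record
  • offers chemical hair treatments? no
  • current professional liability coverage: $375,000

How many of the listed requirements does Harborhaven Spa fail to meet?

4

1. disinfection procedure present → met
2. license renewal 461 days ago vs limit 365 → not met
3. salon license present → met
4. chemical safety data sheets present → met
5. autoclave spore test 167 days ago vs limit 180 → met
6. chairs per licensed practitioner 0 ≤ 1 → met
7. ventilation assessment 34 days ago vs limit 30 → not met
8. chemical-storage review 200 days ago vs limit 180 → not met
9. professional liability coverage $375,000 ≥ $375,000 → met
10. estheticians with active license 1 < 4 → not met
11. condition 'offers chemical hair treatments' does not hold → requirement n/a → met
Not met: 4 of 11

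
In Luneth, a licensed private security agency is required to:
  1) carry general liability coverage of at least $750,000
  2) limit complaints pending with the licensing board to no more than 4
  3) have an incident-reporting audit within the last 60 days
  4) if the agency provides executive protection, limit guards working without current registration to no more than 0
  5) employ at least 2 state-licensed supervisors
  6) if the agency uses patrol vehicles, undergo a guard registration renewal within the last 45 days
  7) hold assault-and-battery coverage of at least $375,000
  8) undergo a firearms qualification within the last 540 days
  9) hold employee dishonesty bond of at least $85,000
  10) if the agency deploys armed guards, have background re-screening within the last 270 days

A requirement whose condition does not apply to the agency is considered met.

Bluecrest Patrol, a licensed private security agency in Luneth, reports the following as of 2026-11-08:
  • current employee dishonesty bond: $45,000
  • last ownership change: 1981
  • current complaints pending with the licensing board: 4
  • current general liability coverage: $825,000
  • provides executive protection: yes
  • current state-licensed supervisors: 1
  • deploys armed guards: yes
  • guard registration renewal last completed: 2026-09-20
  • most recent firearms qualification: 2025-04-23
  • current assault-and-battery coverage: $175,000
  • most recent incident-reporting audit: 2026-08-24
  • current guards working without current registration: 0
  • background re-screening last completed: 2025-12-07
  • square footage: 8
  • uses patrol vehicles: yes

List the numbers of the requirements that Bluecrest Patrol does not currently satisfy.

1. general liability coverage $825,000 ≥ $750,000 → met
2. complaints pending with the licensing board 4 ≤ 4 → met
3. incident-reporting audit 76 days ago vs limit 60 → not met
4. condition 'provides executive protection' holds; guards working without current registration 0 ≤ 0 → met
5. state-licensed supervisors 1 < 2 → not met
6. condition 'uses patrol vehicles' holds; guard registration renewal 49 days ago vs limit 45 → not met
7. assault-and-battery coverage $175,000 < $375,000 → not met
8. firearms qualification 564 days ago vs limit 540 → not met
9. employee dishonesty bond $45,000 < $85,000 → not met
10. condition 'deploys armed guards' holds; background re-screening 336 days ago vs limit 270 → not met
Not met: 3, 5, 6, 7, 8, 9, 10

3, 5, 6, 7, 8, 9, 10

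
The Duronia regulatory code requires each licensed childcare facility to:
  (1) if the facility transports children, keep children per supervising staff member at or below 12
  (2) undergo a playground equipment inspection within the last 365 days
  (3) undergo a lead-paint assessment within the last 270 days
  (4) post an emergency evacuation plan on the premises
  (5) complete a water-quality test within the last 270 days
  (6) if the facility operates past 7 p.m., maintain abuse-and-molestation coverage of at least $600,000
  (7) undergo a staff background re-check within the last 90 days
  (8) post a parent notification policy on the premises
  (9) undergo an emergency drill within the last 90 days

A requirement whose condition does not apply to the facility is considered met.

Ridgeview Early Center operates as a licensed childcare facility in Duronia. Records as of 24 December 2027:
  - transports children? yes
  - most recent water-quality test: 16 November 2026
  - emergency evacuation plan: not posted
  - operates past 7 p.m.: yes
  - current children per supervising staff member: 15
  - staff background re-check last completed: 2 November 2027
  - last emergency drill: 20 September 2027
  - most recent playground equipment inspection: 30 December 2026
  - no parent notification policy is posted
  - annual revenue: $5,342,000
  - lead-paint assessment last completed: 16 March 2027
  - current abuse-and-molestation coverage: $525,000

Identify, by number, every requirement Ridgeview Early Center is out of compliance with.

1. condition 'transports children' holds; children per supervising staff member 15 > 12 → not met
2. playground equipment inspection 359 days ago vs limit 365 → met
3. lead-paint assessment 283 days ago vs limit 270 → not met
4. emergency evacuation plan absent → not met
5. water-quality test 403 days ago vs limit 270 → not met
6. condition 'operates past 7 p.m.' holds; abuse-and-molestation coverage $525,000 < $600,000 → not met
7. staff background re-check 52 days ago vs limit 90 → met
8. parent notification policy absent → not met
9. emergency drill 95 days ago vs limit 90 → not met
Not met: 1, 3, 4, 5, 6, 8, 9

1, 3, 4, 5, 6, 8, 9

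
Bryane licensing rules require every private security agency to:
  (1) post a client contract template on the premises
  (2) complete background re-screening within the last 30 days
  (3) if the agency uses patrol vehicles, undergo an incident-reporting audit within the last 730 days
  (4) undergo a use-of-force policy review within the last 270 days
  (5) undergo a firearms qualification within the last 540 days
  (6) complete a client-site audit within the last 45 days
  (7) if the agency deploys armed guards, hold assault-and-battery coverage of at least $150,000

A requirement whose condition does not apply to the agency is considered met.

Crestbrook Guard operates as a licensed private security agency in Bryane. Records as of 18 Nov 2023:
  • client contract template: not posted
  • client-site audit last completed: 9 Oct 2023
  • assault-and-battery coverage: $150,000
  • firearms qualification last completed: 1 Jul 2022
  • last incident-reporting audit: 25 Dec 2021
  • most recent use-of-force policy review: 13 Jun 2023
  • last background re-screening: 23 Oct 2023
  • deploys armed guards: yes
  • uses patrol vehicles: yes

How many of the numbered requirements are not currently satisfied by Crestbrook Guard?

1. client contract template absent → not met
2. background re-screening 26 days ago vs limit 30 → met
3. condition 'uses patrol vehicles' holds; incident-reporting audit 693 days ago vs limit 730 → met
4. use-of-force policy review 158 days ago vs limit 270 → met
5. firearms qualification 505 days ago vs limit 540 → met
6. client-site audit 40 days ago vs limit 45 → met
7. condition 'deploys armed guards' holds; assault-and-battery coverage $150,000 ≥ $150,000 → met
Not met: 1 of 7

1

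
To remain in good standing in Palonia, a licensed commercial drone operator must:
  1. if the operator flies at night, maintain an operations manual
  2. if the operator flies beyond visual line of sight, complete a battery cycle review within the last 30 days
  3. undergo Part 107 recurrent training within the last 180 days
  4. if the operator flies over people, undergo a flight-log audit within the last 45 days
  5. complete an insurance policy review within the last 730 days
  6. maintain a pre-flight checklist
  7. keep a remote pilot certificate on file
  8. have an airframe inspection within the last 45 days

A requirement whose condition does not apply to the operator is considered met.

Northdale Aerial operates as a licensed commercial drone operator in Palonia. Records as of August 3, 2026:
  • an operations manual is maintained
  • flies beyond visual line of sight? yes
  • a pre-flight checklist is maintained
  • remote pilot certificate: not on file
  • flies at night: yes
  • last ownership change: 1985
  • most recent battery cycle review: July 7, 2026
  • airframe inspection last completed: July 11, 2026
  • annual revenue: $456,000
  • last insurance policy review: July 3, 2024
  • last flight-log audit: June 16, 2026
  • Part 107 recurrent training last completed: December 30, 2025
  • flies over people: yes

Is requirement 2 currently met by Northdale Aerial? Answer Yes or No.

Yes

2. condition 'flies beyond visual line of sight' holds; battery cycle review 27 days ago vs limit 30 → met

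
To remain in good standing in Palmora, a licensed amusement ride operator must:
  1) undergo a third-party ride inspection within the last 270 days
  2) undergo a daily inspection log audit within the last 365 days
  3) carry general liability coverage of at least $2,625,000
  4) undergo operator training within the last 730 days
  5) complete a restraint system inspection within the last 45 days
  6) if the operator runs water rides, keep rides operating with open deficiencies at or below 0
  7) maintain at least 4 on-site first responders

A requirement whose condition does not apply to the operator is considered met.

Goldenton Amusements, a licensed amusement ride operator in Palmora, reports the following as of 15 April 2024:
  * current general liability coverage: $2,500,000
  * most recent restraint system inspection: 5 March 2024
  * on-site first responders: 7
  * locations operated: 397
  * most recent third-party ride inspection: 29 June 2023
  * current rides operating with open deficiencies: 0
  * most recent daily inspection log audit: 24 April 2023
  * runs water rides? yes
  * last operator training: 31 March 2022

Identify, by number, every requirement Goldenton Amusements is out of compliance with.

1, 3, 4

1. third-party ride inspection 291 days ago vs limit 270 → not met
2. daily inspection log audit 357 days ago vs limit 365 → met
3. general liability coverage $2,500,000 < $2,625,000 → not met
4. operator training 746 days ago vs limit 730 → not met
5. restraint system inspection 41 days ago vs limit 45 → met
6. condition 'runs water rides' holds; rides operating with open deficiencies 0 ≤ 0 → met
7. on-site first responders 7 ≥ 4 → met
Not met: 1, 3, 4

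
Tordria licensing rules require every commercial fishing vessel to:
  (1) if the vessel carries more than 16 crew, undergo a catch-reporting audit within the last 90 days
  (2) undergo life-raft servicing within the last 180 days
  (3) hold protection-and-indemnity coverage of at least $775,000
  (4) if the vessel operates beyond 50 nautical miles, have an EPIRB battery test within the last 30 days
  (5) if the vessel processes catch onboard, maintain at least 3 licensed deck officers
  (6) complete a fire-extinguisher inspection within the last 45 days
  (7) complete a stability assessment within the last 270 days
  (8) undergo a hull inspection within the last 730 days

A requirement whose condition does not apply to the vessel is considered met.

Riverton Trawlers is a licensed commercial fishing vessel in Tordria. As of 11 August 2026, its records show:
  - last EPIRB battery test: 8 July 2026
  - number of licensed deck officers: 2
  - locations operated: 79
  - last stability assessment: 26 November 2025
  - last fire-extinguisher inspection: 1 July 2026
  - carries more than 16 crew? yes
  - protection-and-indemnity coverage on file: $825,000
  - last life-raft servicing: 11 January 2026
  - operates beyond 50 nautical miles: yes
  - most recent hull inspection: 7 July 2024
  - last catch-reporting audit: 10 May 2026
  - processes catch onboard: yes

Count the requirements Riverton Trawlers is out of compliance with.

1. condition 'carries more than 16 crew' holds; catch-reporting audit 93 days ago vs limit 90 → not met
2. life-raft servicing 212 days ago vs limit 180 → not met
3. protection-and-indemnity coverage $825,000 ≥ $775,000 → met
4. condition 'operates beyond 50 nautical miles' holds; EPIRB battery test 34 days ago vs limit 30 → not met
5. condition 'processes catch onboard' holds; licensed deck officers 2 < 3 → not met
6. fire-extinguisher inspection 41 days ago vs limit 45 → met
7. stability assessment 258 days ago vs limit 270 → met
8. hull inspection 765 days ago vs limit 730 → not met
Not met: 5 of 8

5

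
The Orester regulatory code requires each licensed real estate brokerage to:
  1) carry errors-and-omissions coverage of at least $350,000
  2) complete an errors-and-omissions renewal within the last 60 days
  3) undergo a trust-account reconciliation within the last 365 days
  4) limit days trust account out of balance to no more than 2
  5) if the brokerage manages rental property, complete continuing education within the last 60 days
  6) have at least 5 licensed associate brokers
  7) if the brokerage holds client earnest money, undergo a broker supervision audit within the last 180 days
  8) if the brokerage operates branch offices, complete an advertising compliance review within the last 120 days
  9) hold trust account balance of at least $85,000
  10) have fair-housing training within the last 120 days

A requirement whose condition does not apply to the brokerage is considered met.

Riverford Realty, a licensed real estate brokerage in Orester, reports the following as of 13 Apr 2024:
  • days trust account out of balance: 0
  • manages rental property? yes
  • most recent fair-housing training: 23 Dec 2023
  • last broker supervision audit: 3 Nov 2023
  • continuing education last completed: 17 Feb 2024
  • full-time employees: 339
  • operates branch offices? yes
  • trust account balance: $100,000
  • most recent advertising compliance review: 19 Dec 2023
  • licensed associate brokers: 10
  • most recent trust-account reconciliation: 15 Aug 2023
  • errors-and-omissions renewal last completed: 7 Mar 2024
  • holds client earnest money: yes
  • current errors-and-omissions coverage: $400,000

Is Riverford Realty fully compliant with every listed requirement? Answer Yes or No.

Yes

1. errors-and-omissions coverage $400,000 ≥ $350,000 → met
2. errors-and-omissions renewal 37 days ago vs limit 60 → met
3. trust-account reconciliation 242 days ago vs limit 365 → met
4. days trust account out of balance 0 ≤ 2 → met
5. condition 'manages rental property' holds; continuing education 56 days ago vs limit 60 → met
6. licensed associate brokers 10 ≥ 5 → met
7. condition 'holds client earnest money' holds; broker supervision audit 162 days ago vs limit 180 → met
8. condition 'operates branch offices' holds; advertising compliance review 116 days ago vs limit 120 → met
9. trust account balance $100,000 ≥ $85,000 → met
10. fair-housing training 112 days ago vs limit 120 → met
All met.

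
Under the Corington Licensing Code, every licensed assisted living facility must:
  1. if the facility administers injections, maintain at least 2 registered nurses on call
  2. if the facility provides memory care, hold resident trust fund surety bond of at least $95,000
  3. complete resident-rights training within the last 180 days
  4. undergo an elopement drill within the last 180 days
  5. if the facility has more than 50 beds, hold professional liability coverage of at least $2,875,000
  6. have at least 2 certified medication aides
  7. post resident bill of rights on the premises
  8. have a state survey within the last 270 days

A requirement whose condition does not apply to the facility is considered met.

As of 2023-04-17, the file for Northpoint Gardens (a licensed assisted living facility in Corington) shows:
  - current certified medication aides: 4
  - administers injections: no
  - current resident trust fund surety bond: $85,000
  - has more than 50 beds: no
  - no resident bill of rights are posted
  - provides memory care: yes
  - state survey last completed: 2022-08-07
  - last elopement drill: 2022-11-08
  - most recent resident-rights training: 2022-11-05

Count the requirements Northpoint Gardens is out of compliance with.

1. condition 'administers injections' does not hold → requirement n/a → met
2. condition 'provides memory care' holds; resident trust fund surety bond $85,000 < $95,000 → not met
3. resident-rights training 163 days ago vs limit 180 → met
4. elopement drill 160 days ago vs limit 180 → met
5. condition 'has more than 50 beds' does not hold → requirement n/a → met
6. certified medication aides 4 ≥ 2 → met
7. resident bill of rights absent → not met
8. state survey 253 days ago vs limit 270 → met
Not met: 2 of 8

2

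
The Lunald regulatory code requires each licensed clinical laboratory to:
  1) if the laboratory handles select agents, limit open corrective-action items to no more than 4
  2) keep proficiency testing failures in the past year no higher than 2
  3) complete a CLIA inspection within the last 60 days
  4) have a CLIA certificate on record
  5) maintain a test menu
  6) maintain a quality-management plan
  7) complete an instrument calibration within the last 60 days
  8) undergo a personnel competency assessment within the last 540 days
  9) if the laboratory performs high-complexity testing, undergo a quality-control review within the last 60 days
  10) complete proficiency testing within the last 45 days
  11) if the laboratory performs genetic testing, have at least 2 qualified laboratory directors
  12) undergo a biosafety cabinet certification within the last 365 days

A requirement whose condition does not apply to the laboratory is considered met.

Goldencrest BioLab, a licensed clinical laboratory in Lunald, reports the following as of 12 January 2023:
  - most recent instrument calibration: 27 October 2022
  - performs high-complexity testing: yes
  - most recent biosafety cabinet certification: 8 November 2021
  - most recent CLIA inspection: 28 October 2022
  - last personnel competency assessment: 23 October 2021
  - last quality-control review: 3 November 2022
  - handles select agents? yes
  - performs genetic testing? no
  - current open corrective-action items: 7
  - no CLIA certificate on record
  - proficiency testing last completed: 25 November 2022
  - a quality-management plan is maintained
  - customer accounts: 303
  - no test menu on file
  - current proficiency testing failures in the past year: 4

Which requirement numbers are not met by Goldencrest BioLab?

1, 2, 3, 4, 5, 7, 9, 10, 12

1. condition 'handles select agents' holds; open corrective-action items 7 > 4 → not met
2. proficiency testing failures in the past year 4 > 2 → not met
3. CLIA inspection 76 days ago vs limit 60 → not met
4. CLIA certificate absent → not met
5. test menu absent → not met
6. quality-management plan present → met
7. instrument calibration 77 days ago vs limit 60 → not met
8. personnel competency assessment 446 days ago vs limit 540 → met
9. condition 'performs high-complexity testing' holds; quality-control review 70 days ago vs limit 60 → not met
10. proficiency testing 48 days ago vs limit 45 → not met
11. condition 'performs genetic testing' does not hold → requirement n/a → met
12. biosafety cabinet certification 430 days ago vs limit 365 → not met
Not met: 1, 2, 3, 4, 5, 7, 9, 10, 12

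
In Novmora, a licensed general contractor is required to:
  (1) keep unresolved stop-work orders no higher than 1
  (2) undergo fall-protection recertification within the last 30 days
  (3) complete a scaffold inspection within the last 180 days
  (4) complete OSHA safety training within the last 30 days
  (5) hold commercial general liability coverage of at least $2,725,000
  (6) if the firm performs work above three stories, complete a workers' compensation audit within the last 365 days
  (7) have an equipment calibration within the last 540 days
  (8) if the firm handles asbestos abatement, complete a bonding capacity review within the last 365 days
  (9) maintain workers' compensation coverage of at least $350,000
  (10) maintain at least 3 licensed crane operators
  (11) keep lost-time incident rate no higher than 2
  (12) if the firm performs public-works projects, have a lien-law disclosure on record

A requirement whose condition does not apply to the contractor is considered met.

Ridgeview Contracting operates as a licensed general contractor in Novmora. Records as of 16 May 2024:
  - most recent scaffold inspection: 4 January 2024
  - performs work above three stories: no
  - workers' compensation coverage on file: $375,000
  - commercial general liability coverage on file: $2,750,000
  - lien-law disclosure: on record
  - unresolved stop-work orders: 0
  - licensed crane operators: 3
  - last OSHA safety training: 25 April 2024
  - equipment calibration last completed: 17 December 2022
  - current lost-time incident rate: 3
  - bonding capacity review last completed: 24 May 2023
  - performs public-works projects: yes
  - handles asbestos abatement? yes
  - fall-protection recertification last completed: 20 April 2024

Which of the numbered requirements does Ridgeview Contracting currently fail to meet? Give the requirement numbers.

11

1. unresolved stop-work orders 0 ≤ 1 → met
2. fall-protection recertification 26 days ago vs limit 30 → met
3. scaffold inspection 133 days ago vs limit 180 → met
4. OSHA safety training 21 days ago vs limit 30 → met
5. commercial general liability coverage $2,750,000 ≥ $2,725,000 → met
6. condition 'performs work above three stories' does not hold → requirement n/a → met
7. equipment calibration 516 days ago vs limit 540 → met
8. condition 'handles asbestos abatement' holds; bonding capacity review 358 days ago vs limit 365 → met
9. workers' compensation coverage $375,000 ≥ $350,000 → met
10. licensed crane operators 3 ≥ 3 → met
11. lost-time incident rate 3 > 2 → not met
12. condition 'performs public-works projects' holds; lien-law disclosure present → met
Not met: 11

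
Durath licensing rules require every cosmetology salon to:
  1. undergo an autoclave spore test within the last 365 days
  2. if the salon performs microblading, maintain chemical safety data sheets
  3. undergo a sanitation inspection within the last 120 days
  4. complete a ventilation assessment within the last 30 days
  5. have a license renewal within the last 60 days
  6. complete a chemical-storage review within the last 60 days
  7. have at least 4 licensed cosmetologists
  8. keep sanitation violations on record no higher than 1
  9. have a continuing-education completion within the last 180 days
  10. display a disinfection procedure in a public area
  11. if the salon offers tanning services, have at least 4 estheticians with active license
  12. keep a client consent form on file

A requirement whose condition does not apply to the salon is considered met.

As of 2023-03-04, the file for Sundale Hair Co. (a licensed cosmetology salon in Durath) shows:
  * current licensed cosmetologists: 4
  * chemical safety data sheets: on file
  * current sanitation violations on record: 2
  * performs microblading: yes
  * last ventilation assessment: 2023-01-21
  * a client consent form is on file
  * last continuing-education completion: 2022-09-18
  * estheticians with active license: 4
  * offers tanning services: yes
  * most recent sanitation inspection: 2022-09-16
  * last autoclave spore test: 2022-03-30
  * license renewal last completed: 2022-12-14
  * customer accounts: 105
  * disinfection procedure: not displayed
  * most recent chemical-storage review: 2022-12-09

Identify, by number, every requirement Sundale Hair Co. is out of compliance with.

3, 4, 5, 6, 8, 10

1. autoclave spore test 339 days ago vs limit 365 → met
2. condition 'performs microblading' holds; chemical safety data sheets present → met
3. sanitation inspection 169 days ago vs limit 120 → not met
4. ventilation assessment 42 days ago vs limit 30 → not met
5. license renewal 80 days ago vs limit 60 → not met
6. chemical-storage review 85 days ago vs limit 60 → not met
7. licensed cosmetologists 4 ≥ 4 → met
8. sanitation violations on record 2 > 1 → not met
9. continuing-education completion 167 days ago vs limit 180 → met
10. disinfection procedure absent → not met
11. condition 'offers tanning services' holds; estheticians with active license 4 ≥ 4 → met
12. client consent form present → met
Not met: 3, 4, 5, 6, 8, 10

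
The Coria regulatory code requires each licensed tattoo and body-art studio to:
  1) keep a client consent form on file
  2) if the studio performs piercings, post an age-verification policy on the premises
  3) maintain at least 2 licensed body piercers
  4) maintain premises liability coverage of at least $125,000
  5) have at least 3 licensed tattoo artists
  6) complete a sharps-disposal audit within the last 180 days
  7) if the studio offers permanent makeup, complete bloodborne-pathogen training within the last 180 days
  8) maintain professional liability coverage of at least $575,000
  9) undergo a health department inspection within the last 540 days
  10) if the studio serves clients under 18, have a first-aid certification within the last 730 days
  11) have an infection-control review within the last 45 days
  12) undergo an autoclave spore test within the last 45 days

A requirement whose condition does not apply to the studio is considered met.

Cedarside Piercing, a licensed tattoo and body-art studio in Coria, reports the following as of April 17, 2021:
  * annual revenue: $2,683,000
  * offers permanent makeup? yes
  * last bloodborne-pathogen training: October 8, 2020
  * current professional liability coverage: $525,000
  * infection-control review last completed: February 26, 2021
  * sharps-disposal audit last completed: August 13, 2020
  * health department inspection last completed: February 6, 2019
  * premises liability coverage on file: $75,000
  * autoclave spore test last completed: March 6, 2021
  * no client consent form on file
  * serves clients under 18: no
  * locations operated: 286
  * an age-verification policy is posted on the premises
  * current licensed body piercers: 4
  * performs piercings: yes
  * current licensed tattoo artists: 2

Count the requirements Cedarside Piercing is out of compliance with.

1. client consent form absent → not met
2. condition 'performs piercings' holds; age-verification policy present → met
3. licensed body piercers 4 ≥ 2 → met
4. premises liability coverage $75,000 < $125,000 → not met
5. licensed tattoo artists 2 < 3 → not met
6. sharps-disposal audit 247 days ago vs limit 180 → not met
7. condition 'offers permanent makeup' holds; bloodborne-pathogen training 191 days ago vs limit 180 → not met
8. professional liability coverage $525,000 < $575,000 → not met
9. health department inspection 801 days ago vs limit 540 → not met
10. condition 'serves clients under 18' does not hold → requirement n/a → met
11. infection-control review 50 days ago vs limit 45 → not met
12. autoclave spore test 42 days ago vs limit 45 → met
Not met: 8 of 12

8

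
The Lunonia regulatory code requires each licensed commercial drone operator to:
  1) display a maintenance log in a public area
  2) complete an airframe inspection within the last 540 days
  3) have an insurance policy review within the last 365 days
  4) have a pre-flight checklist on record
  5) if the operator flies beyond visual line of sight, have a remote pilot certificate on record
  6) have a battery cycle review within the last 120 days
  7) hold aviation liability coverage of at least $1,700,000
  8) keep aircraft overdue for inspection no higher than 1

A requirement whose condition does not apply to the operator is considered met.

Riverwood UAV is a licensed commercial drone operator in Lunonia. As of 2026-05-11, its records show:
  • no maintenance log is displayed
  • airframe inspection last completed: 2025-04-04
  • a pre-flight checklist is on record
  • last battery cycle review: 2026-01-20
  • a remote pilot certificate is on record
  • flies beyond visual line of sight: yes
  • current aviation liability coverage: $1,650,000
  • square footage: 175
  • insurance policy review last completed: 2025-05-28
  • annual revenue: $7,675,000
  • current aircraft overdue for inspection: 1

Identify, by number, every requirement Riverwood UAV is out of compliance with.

1. maintenance log absent → not met
2. airframe inspection 402 days ago vs limit 540 → met
3. insurance policy review 348 days ago vs limit 365 → met
4. pre-flight checklist present → met
5. condition 'flies beyond visual line of sight' holds; remote pilot certificate present → met
6. battery cycle review 111 days ago vs limit 120 → met
7. aviation liability coverage $1,650,000 < $1,700,000 → not met
8. aircraft overdue for inspection 1 ≤ 1 → met
Not met: 1, 7

1, 7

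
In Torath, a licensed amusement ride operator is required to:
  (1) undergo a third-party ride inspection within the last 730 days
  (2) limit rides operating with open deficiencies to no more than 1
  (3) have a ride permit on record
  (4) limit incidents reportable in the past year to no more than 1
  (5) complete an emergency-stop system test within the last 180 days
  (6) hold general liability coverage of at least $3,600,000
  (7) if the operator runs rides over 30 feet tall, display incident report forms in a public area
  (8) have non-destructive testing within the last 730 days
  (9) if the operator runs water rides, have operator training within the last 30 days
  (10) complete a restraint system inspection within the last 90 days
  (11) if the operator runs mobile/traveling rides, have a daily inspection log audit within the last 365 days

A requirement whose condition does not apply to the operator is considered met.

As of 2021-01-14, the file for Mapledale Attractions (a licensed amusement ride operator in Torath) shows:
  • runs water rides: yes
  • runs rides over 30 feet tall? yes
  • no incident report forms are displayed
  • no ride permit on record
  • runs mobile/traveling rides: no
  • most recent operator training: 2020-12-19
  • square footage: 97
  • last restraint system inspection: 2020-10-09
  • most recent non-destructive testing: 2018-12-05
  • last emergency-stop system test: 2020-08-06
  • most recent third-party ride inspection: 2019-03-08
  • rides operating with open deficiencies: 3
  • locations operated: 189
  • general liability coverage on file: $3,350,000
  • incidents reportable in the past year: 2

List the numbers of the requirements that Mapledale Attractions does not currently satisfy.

2, 3, 4, 6, 7, 8, 10

1. third-party ride inspection 678 days ago vs limit 730 → met
2. rides operating with open deficiencies 3 > 1 → not met
3. ride permit absent → not met
4. incidents reportable in the past year 2 > 1 → not met
5. emergency-stop system test 161 days ago vs limit 180 → met
6. general liability coverage $3,350,000 < $3,600,000 → not met
7. condition 'runs rides over 30 feet tall' holds; incident report forms absent → not met
8. non-destructive testing 771 days ago vs limit 730 → not met
9. condition 'runs water rides' holds; operator training 26 days ago vs limit 30 → met
10. restraint system inspection 97 days ago vs limit 90 → not met
11. condition 'runs mobile/traveling rides' does not hold → requirement n/a → met
Not met: 2, 3, 4, 6, 7, 8, 10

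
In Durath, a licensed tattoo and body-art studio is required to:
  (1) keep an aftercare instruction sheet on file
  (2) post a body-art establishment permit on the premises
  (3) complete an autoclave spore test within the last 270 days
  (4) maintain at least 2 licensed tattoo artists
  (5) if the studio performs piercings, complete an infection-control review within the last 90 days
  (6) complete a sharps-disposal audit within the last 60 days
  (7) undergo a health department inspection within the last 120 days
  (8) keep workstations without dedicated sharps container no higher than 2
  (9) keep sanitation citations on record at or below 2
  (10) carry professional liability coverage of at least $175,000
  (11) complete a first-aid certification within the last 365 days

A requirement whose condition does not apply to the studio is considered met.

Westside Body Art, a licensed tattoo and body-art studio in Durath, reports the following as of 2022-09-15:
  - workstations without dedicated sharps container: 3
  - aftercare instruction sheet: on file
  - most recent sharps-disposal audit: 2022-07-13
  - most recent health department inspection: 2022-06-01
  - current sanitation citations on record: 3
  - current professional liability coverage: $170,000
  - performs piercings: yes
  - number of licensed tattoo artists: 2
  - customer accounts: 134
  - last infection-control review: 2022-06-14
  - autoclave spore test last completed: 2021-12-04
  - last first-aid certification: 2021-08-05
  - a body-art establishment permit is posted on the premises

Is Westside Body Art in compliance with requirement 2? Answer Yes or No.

2. body-art establishment permit present → met

Yes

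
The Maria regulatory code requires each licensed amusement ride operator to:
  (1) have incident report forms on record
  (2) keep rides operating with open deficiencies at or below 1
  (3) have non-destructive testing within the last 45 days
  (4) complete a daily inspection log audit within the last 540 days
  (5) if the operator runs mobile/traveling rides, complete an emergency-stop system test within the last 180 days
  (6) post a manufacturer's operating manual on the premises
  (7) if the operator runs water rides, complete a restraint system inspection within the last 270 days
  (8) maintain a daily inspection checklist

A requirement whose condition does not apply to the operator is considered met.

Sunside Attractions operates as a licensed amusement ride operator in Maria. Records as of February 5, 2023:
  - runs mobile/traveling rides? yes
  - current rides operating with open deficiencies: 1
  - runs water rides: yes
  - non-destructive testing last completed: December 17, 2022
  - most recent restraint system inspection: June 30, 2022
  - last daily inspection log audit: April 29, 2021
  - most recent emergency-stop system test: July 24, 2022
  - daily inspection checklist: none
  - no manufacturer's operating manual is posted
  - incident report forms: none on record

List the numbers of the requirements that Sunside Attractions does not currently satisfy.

1. incident report forms absent → not met
2. rides operating with open deficiencies 1 ≤ 1 → met
3. non-destructive testing 50 days ago vs limit 45 → not met
4. daily inspection log audit 647 days ago vs limit 540 → not met
5. condition 'runs mobile/traveling rides' holds; emergency-stop system test 196 days ago vs limit 180 → not met
6. manufacturer's operating manual absent → not met
7. condition 'runs water rides' holds; restraint system inspection 220 days ago vs limit 270 → met
8. daily inspection checklist absent → not met
Not met: 1, 3, 4, 5, 6, 8

1, 3, 4, 5, 6, 8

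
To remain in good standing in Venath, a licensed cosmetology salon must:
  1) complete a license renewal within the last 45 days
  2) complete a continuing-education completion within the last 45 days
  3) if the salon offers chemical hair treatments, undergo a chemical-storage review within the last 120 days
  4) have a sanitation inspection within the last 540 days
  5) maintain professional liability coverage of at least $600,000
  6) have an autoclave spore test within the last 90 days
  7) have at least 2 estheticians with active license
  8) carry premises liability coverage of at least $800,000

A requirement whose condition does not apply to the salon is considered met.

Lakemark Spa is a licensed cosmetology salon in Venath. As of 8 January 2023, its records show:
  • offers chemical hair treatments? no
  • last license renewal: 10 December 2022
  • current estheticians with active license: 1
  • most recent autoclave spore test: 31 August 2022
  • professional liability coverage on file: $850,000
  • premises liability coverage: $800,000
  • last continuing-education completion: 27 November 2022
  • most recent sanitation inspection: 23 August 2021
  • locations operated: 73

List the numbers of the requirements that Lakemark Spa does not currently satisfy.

6, 7

1. license renewal 29 days ago vs limit 45 → met
2. continuing-education completion 42 days ago vs limit 45 → met
3. condition 'offers chemical hair treatments' does not hold → requirement n/a → met
4. sanitation inspection 503 days ago vs limit 540 → met
5. professional liability coverage $850,000 ≥ $600,000 → met
6. autoclave spore test 130 days ago vs limit 90 → not met
7. estheticians with active license 1 < 2 → not met
8. premises liability coverage $800,000 ≥ $800,000 → met
Not met: 6, 7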